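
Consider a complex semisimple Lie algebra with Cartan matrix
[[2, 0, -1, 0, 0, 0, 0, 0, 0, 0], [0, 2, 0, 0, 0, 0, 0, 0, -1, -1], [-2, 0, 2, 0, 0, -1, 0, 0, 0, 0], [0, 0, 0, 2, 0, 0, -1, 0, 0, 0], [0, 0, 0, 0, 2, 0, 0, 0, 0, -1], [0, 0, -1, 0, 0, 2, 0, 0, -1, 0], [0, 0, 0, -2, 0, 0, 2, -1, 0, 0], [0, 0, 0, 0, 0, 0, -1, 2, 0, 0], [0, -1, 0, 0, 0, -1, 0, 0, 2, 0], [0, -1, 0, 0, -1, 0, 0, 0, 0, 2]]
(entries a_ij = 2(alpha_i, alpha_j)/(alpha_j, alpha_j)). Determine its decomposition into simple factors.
B3 ⊕ B7

The diagram associated to this matrix has two connected components: the simple roots {alpha_4, alpha_7, alpha_8} form a chain of 3 nodes with a double edge at one end; the terminal node there is the unique short simple root (B_3), and {alpha_1, alpha_2, alpha_3, alpha_5, alpha_6, alpha_9, alpha_10} form a chain of 7 nodes with a double edge at one end; the terminal node there is the unique short simple root (B_7). A semisimple Lie algebra decomposes uniquely as the direct sum of simple ideals, one per connected component of its Dynkin diagram, so g ≅ B_3 ⊕ B_7 (dimension 21 + 105 = 126).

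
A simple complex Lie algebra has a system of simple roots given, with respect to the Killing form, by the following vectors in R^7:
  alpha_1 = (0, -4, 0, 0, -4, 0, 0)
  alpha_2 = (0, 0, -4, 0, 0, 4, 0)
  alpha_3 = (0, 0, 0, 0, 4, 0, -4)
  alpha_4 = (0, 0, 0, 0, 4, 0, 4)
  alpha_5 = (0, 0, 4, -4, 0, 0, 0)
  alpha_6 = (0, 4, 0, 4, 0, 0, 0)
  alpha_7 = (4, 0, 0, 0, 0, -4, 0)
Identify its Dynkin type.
D7

Compute the Cartan integers a_ij = 2(alpha_i, alpha_j)/(alpha_j, alpha_j); the resulting 7x7 Cartan matrix is
[[2, 0, -1, -1, 0, -1, 0], [0, 2, 0, 0, -1, 0, -1], [-1, 0, 2, 0, 0, 0, 0], [-1, 0, 0, 2, 0, 0, 0], [0, -1, 0, 0, 2, -1, 0], [-1, 0, 0, 0, -1, 2, 0], [0, -1, 0, 0, 0, 0, 2]].
All simple roots have the same length, so the diagram is simply laced. The associated Dynkin diagram is a chain of 5 nodes with a fork of two nodes at one end (D_7), so the type is D_7 (the algebra so(14)).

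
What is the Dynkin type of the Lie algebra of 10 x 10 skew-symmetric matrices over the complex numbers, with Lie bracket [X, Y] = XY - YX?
type D_5

This is so(10) with 10 even, which has dimension 10(10-1)/2 = 45 and rank 10/2 = 5. In the classification of classical Lie algebras, the orthogonal algebra so(2n) in an even number of variables has type D_n; here n = 5, so the Dynkin diagram is a chain of 3 nodes with a fork of two nodes at one end (D_5). Hence the type is D_5.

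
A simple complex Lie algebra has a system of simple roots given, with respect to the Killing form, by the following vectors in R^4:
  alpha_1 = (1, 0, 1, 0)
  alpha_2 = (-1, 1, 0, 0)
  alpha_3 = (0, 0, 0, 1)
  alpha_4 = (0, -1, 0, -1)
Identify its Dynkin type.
Compute the Cartan integers a_ij = 2(alpha_i, alpha_j)/(alpha_j, alpha_j); the resulting 4x4 Cartan matrix is
[[2, -1, 0, 0], [-1, 2, 0, -1], [0, 0, 2, -1], [0, -1, -2, 2]].
The roots have two lengths (squared-length ratio 2:1); the short ones are alpha_{3}. The associated Dynkin diagram is a chain of 4 nodes with a double edge at one end; the terminal node there is the unique short simple root (B_4), so the type is B_4 (the algebra so(9)).

B_4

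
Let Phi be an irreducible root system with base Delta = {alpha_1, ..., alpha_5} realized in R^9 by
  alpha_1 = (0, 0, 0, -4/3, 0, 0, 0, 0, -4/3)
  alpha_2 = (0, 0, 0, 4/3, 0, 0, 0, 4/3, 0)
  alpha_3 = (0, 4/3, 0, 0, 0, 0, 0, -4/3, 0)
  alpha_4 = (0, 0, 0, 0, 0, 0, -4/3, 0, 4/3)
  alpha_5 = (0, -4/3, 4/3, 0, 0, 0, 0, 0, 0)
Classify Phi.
Compute the Cartan integers a_ij = 2(alpha_i, alpha_j)/(alpha_j, alpha_j); the resulting 5x5 Cartan matrix is
[[2, -1, 0, -1, 0], [-1, 2, -1, 0, 0], [0, -1, 2, 0, -1], [-1, 0, 0, 2, 0], [0, 0, -1, 0, 2]].
All simple roots have the same length, so the diagram is simply laced. The associated Dynkin diagram is a chain of 5 nodes with single edges (A_5), so the type is A_5 (the algebra sl(6)).

type A_5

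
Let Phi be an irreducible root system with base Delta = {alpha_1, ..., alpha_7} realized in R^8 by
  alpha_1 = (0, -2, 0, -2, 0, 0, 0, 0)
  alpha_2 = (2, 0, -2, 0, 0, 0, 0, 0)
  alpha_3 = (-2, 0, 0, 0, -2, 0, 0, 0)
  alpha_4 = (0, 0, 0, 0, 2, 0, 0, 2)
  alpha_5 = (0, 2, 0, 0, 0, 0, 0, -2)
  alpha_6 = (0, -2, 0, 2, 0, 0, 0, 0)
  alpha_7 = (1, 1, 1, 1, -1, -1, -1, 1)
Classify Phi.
Compute the Cartan integers a_ij = 2(alpha_i, alpha_j)/(alpha_j, alpha_j); the resulting 7x7 Cartan matrix is
[[2, 0, 0, 0, -1, 0, -1], [0, 2, -1, 0, 0, 0, 0], [0, -1, 2, -1, 0, 0, 0], [0, 0, -1, 2, -1, 0, 0], [-1, 0, 0, -1, 2, -1, 0], [0, 0, 0, 0, -1, 2, 0], [-1, 0, 0, 0, 0, 0, 2]].
All simple roots have the same length, so the diagram is simply laced. The associated Dynkin diagram is a chain of 6 nodes with one extra node attached to the third node from one end (E_7), so the type is E_7.

E7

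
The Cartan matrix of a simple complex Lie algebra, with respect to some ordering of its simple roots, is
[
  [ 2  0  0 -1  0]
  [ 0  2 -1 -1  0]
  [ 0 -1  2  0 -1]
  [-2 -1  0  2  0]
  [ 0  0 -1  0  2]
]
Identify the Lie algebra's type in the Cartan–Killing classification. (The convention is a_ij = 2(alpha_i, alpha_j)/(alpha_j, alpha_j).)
The matrix has rank 5 with 2's on the diagonal. Reading the off-diagonal entries as Dynkin edges (a single edge where a_ij = a_ji = -1; a double or triple edge where a_ij * a_ji = 2 or 3), the diagram is a chain of 5 nodes with a double edge at one end; the terminal node there is the unique short simple root (B_5). One simple-root ordering that puts it in standard form is (alpha_5, alpha_3, alpha_2, alpha_4, alpha_1). So the algebra is type B_5, i.e. so(11).

B_5 (so(11))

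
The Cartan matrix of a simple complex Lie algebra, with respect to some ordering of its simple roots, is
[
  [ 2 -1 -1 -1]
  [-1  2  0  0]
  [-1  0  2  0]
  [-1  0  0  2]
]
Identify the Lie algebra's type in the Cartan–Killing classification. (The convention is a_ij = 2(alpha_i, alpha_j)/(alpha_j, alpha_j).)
The matrix has rank 4 with 2's on the diagonal. Reading the off-diagonal entries as Dynkin edges (a single edge where a_ij = a_ji = -1; a double or triple edge where a_ij * a_ji = 2 or 3), the diagram is a chain of 2 nodes with a fork of two nodes at one end (D_4). One simple-root ordering that puts it in standard form is (alpha_3, alpha_1, alpha_4, alpha_2). So the algebra is type D_4, i.e. so(8).

type D_4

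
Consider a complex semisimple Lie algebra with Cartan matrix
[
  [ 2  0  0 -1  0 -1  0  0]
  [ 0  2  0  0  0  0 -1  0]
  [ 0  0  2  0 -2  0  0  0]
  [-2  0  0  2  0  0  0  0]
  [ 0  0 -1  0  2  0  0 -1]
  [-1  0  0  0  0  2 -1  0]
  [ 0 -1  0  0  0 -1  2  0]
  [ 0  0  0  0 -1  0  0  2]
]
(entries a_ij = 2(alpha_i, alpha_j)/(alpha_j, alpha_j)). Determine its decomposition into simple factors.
The diagram associated to this matrix has two connected components: the simple roots {alpha_3, alpha_5, alpha_8} form a chain of 3 nodes with a double edge at one end; the terminal node there is the unique long simple root (C_3), and {alpha_1, alpha_2, alpha_4, alpha_6, alpha_7} form a chain of 5 nodes with a double edge at one end; the terminal node there is the unique long simple root (C_5). A semisimple Lie algebra decomposes uniquely as the direct sum of simple ideals, one per connected component of its Dynkin diagram, so g ≅ C_3 ⊕ C_5 (dimension 21 + 55 = 76).

type C_3 + type C_5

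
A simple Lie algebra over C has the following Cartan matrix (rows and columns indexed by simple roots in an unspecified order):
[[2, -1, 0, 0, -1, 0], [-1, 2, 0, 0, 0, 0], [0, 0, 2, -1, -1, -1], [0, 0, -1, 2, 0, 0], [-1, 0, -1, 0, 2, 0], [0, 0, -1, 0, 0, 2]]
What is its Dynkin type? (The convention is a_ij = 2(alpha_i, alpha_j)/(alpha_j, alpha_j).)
D6

The matrix has rank 6 with 2's on the diagonal. Reading the off-diagonal entries as Dynkin edges (a single edge where a_ij = a_ji = -1; a double or triple edge where a_ij * a_ji = 2 or 3), the diagram is a chain of 4 nodes with a fork of two nodes at one end (D_6). One simple-root ordering that puts it in standard form is (alpha_2, alpha_1, alpha_5, alpha_3, alpha_6, alpha_4). So the algebra is type D_6, i.e. so(12).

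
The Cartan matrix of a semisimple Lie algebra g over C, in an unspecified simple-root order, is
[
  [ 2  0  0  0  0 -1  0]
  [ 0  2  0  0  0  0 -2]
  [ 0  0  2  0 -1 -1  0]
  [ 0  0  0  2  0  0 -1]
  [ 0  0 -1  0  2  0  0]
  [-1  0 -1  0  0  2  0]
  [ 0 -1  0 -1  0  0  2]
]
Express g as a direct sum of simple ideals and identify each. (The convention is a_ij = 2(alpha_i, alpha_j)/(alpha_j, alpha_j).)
The diagram associated to this matrix has two connected components: the simple roots {alpha_1, alpha_3, alpha_5, alpha_6} form a chain of 4 nodes with single edges (A_4), and {alpha_2, alpha_4, alpha_7} form a chain of 3 nodes with a double edge at one end; the terminal node there is the unique long simple root (C_3). A semisimple Lie algebra decomposes uniquely as the direct sum of simple ideals, one per connected component of its Dynkin diagram, so g ≅ A_4 ⊕ C_3 (dimension 24 + 21 = 45).

type A_4 ⊕ type C_3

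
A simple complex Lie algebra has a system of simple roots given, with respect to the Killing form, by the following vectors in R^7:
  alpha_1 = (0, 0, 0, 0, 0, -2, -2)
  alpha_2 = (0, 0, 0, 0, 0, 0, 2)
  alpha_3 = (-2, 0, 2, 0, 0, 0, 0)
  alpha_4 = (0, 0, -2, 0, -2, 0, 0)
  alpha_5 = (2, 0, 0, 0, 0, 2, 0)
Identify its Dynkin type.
type B_5

Compute the Cartan integers a_ij = 2(alpha_i, alpha_j)/(alpha_j, alpha_j); the resulting 5x5 Cartan matrix is
[[2, -2, 0, 0, -1], [-1, 2, 0, 0, 0], [0, 0, 2, -1, -1], [0, 0, -1, 2, 0], [-1, 0, -1, 0, 2]].
The roots have two lengths (squared-length ratio 2:1); the short ones are alpha_{2}. The associated Dynkin diagram is a chain of 5 nodes with a double edge at one end; the terminal node there is the unique short simple root (B_5), so the type is B_5 (the algebra so(11)).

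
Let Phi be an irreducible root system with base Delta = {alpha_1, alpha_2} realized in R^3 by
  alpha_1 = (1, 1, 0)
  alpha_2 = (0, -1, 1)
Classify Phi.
A_2 (sl(3))

Compute the Cartan integers a_ij = 2(alpha_i, alpha_j)/(alpha_j, alpha_j); the resulting 2x2 Cartan matrix is
[[2, -1], [-1, 2]].
All simple roots have the same length, so the diagram is simply laced. The associated Dynkin diagram is a chain of 2 nodes with single edges (A_2), so the type is A_2 (the algebra sl(3)).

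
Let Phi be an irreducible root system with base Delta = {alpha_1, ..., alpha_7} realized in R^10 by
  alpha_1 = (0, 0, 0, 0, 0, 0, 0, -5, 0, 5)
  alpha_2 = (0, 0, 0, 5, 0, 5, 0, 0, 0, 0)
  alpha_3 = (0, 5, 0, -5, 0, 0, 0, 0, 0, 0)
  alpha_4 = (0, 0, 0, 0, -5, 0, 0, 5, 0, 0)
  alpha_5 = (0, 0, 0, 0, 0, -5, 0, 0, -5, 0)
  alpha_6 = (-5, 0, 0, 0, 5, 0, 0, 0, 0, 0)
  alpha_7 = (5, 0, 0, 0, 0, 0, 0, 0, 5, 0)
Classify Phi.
Compute the Cartan integers a_ij = 2(alpha_i, alpha_j)/(alpha_j, alpha_j); the resulting 7x7 Cartan matrix is
[[2, 0, 0, -1, 0, 0, 0], [0, 2, -1, 0, -1, 0, 0], [0, -1, 2, 0, 0, 0, 0], [-1, 0, 0, 2, 0, -1, 0], [0, -1, 0, 0, 2, 0, -1], [0, 0, 0, -1, 0, 2, -1], [0, 0, 0, 0, -1, -1, 2]].
All simple roots have the same length, so the diagram is simply laced. The associated Dynkin diagram is a chain of 7 nodes with single edges (A_7), so the type is A_7 (the algebra sl(8)).

A7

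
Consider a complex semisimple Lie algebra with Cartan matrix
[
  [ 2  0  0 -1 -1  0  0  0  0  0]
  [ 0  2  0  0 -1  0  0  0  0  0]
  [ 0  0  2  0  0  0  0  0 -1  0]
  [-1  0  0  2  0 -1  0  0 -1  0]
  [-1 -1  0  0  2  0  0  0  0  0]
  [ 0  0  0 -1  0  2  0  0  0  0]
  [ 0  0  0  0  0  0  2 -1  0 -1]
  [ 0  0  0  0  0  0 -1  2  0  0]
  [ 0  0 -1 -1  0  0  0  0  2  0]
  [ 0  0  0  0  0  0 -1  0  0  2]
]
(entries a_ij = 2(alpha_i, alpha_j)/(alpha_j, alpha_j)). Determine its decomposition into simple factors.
The diagram associated to this matrix has two connected components: the simple roots {alpha_7, alpha_8, alpha_10} form a chain of 3 nodes with single edges (A_3), and {alpha_1, alpha_2, alpha_3, alpha_4, alpha_5, alpha_6, alpha_9} form a chain of 6 nodes with one extra node attached to the third node from one end (E_7). A semisimple Lie algebra decomposes uniquely as the direct sum of simple ideals, one per connected component of its Dynkin diagram, so g ≅ A_3 ⊕ E_7 (dimension 15 + 133 = 148).

A_3 ⊕ E_7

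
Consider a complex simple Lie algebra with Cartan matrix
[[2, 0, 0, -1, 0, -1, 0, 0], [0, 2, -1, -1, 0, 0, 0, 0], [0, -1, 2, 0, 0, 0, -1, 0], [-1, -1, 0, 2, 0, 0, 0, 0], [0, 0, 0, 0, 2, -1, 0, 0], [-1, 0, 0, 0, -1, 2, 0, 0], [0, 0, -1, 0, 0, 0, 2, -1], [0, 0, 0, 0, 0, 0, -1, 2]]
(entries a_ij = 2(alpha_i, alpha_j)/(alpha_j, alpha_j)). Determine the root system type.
A_8

The matrix has rank 8 with 2's on the diagonal. Reading the off-diagonal entries as Dynkin edges (a single edge where a_ij = a_ji = -1; a double or triple edge where a_ij * a_ji = 2 or 3), the diagram is a chain of 8 nodes with single edges (A_8). One simple-root ordering that puts it in standard form is (alpha_8, alpha_7, alpha_3, alpha_2, alpha_4, alpha_1, alpha_6, alpha_5). So the algebra is type A_8, i.e. sl(9).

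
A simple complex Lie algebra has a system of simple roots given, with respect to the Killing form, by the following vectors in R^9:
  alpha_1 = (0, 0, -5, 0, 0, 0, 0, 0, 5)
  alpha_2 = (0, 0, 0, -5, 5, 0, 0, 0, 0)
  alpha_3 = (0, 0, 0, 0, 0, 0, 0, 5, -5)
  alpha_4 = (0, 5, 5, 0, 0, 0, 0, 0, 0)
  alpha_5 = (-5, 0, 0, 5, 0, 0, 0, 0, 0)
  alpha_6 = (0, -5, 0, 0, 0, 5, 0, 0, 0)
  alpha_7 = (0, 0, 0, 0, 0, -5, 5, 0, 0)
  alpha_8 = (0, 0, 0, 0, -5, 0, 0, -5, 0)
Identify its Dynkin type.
A8

Compute the Cartan integers a_ij = 2(alpha_i, alpha_j)/(alpha_j, alpha_j); the resulting 8x8 Cartan matrix is
[[2, 0, -1, -1, 0, 0, 0, 0], [0, 2, 0, 0, -1, 0, 0, -1], [-1, 0, 2, 0, 0, 0, 0, -1], [-1, 0, 0, 2, 0, -1, 0, 0], [0, -1, 0, 0, 2, 0, 0, 0], [0, 0, 0, -1, 0, 2, -1, 0], [0, 0, 0, 0, 0, -1, 2, 0], [0, -1, -1, 0, 0, 0, 0, 2]].
All simple roots have the same length, so the diagram is simply laced. The associated Dynkin diagram is a chain of 8 nodes with single edges (A_8), so the type is A_8 (the algebra sl(9)).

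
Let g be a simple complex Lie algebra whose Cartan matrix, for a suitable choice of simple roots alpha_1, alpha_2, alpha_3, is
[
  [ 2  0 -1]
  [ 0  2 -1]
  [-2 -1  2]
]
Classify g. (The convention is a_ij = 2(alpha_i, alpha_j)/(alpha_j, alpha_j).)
B_3 (so(7))

The matrix has rank 3 with 2's on the diagonal. Reading the off-diagonal entries as Dynkin edges (a single edge where a_ij = a_ji = -1; a double or triple edge where a_ij * a_ji = 2 or 3), the diagram is a chain of 3 nodes with a double edge at one end; the terminal node there is the unique short simple root (B_3). One simple-root ordering that puts it in standard form is (alpha_2, alpha_3, alpha_1). So the algebra is type B_3, i.e. so(7).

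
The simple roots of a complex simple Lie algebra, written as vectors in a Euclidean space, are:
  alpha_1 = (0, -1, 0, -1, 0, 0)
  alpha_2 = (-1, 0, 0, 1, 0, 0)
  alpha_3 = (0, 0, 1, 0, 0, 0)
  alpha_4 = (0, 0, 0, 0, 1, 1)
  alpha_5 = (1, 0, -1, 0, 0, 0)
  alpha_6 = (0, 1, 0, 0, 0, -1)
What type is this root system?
Compute the Cartan integers a_ij = 2(alpha_i, alpha_j)/(alpha_j, alpha_j); the resulting 6x6 Cartan matrix is
[[2, -1, 0, 0, 0, -1], [-1, 2, 0, 0, -1, 0], [0, 0, 2, 0, -1, 0], [0, 0, 0, 2, 0, -1], [0, -1, -2, 0, 2, 0], [-1, 0, 0, -1, 0, 2]].
The roots have two lengths (squared-length ratio 2:1); the short ones are alpha_{3}. The associated Dynkin diagram is a chain of 6 nodes with a double edge at one end; the terminal node there is the unique short simple root (B_6), so the type is B_6 (the algebra so(13)).

B_6 (so(13))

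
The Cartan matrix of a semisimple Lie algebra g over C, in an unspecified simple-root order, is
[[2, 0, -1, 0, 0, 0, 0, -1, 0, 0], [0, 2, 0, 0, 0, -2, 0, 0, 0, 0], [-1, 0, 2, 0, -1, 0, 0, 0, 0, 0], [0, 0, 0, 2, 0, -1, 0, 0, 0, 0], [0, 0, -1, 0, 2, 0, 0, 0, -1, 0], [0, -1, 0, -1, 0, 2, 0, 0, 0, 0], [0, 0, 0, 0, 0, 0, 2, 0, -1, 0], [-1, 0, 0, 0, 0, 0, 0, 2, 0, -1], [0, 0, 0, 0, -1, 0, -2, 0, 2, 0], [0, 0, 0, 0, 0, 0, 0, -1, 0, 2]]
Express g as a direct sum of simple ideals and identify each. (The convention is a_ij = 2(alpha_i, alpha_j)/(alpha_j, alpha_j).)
B_7 ⊕ C_3

The diagram associated to this matrix has two connected components: the simple roots {alpha_1, alpha_3, alpha_5, alpha_7, alpha_8, alpha_9, alpha_10} form a chain of 7 nodes with a double edge at one end; the terminal node there is the unique short simple root (B_7), and {alpha_2, alpha_4, alpha_6} form a chain of 3 nodes with a double edge at one end; the terminal node there is the unique long simple root (C_3). A semisimple Lie algebra decomposes uniquely as the direct sum of simple ideals, one per connected component of its Dynkin diagram, so g ≅ B_7 ⊕ C_3 (dimension 105 + 21 = 126).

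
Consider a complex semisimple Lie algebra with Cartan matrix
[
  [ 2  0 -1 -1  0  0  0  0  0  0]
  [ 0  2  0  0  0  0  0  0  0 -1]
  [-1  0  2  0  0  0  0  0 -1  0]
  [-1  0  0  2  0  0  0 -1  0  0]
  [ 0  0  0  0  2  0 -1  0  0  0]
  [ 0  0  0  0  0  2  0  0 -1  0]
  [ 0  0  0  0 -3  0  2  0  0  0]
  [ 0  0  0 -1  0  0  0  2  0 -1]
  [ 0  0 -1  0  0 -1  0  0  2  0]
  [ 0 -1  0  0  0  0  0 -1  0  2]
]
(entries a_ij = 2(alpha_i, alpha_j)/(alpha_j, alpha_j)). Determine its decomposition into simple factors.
A_8 (sl(9)) + G_2

The diagram associated to this matrix has two connected components: the simple roots {alpha_1, alpha_2, alpha_3, alpha_4, alpha_6, alpha_8, alpha_9, alpha_10} form a chain of 8 nodes with single edges (A_8), and {alpha_5, alpha_7} form two nodes joined by a triple edge (G_2). A semisimple Lie algebra decomposes uniquely as the direct sum of simple ideals, one per connected component of its Dynkin diagram, so g ≅ A_8 ⊕ G_2 (dimension 80 + 14 = 94).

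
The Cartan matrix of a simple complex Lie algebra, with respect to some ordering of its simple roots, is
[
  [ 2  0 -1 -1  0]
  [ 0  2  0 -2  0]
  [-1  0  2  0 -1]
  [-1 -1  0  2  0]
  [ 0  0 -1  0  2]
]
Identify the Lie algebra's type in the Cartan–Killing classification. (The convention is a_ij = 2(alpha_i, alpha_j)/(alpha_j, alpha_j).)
The matrix has rank 5 with 2's on the diagonal. Reading the off-diagonal entries as Dynkin edges (a single edge where a_ij = a_ji = -1; a double or triple edge where a_ij * a_ji = 2 or 3), the diagram is a chain of 5 nodes with a double edge at one end; the terminal node there is the unique long simple root (C_5). One simple-root ordering that puts it in standard form is (alpha_5, alpha_3, alpha_1, alpha_4, alpha_2). So the algebra is type C_5, i.e. sp(10).

type C_5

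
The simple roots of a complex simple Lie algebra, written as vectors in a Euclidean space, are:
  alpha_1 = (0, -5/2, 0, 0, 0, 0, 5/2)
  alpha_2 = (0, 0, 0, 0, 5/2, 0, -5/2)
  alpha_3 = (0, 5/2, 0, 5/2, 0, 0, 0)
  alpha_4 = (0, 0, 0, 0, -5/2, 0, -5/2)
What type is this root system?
D4

Compute the Cartan integers a_ij = 2(alpha_i, alpha_j)/(alpha_j, alpha_j); the resulting 4x4 Cartan matrix is
[[2, -1, -1, -1], [-1, 2, 0, 0], [-1, 0, 2, 0], [-1, 0, 0, 2]].
All simple roots have the same length, so the diagram is simply laced. The associated Dynkin diagram is a chain of 2 nodes with a fork of two nodes at one end (D_4), so the type is D_4 (the algebra so(8)).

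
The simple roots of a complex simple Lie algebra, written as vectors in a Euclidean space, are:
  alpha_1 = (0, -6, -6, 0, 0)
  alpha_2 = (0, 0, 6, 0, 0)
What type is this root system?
B_2

Compute the Cartan integers a_ij = 2(alpha_i, alpha_j)/(alpha_j, alpha_j); the resulting 2x2 Cartan matrix is
[[2, -2], [-1, 2]].
The roots have two lengths (squared-length ratio 2:1); the short ones are alpha_{2}. The associated Dynkin diagram is a chain of 2 nodes with a double edge at one end; the terminal node there is the unique short simple root (B_2), so the type is B_2 (the algebra so(5)).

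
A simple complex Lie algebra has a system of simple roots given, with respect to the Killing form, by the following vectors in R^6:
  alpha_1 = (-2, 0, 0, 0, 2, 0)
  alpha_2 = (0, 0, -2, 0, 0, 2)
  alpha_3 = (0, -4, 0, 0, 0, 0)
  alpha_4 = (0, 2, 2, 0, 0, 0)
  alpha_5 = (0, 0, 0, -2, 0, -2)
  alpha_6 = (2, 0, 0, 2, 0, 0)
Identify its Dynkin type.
Compute the Cartan integers a_ij = 2(alpha_i, alpha_j)/(alpha_j, alpha_j); the resulting 6x6 Cartan matrix is
[[2, 0, 0, 0, 0, -1], [0, 2, 0, -1, -1, 0], [0, 0, 2, -2, 0, 0], [0, -1, -1, 2, 0, 0], [0, -1, 0, 0, 2, -1], [-1, 0, 0, 0, -1, 2]].
The roots have two lengths (squared-length ratio 2:1); the short ones are alpha_{1,2,4,5,6}. The associated Dynkin diagram is a chain of 6 nodes with a double edge at one end; the terminal node there is the unique long simple root (C_6), so the type is C_6 (the algebra sp(12)).

C6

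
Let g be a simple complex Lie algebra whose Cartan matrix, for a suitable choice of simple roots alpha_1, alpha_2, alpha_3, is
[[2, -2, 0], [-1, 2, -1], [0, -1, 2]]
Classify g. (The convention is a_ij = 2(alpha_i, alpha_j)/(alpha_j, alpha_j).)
The matrix has rank 3 with 2's on the diagonal. Reading the off-diagonal entries as Dynkin edges (a single edge where a_ij = a_ji = -1; a double or triple edge where a_ij * a_ji = 2 or 3), the diagram is a chain of 3 nodes with a double edge at one end; the terminal node there is the unique long simple root (C_3). One simple-root ordering that puts it in standard form is (alpha_3, alpha_2, alpha_1). So the algebra is type C_3, i.e. sp(6).

C3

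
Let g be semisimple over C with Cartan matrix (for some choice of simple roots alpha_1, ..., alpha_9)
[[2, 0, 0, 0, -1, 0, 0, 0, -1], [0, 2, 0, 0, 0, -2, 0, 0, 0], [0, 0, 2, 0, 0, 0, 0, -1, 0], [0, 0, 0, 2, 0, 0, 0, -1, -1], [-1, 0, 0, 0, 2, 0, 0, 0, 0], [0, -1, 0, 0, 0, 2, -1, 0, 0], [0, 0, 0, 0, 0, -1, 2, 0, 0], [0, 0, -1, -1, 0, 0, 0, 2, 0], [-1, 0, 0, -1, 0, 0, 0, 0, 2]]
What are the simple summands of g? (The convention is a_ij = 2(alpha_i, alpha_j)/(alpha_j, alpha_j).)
The diagram associated to this matrix has two connected components: the simple roots {alpha_1, alpha_3, alpha_4, alpha_5, alpha_8, alpha_9} form a chain of 6 nodes with single edges (A_6), and {alpha_2, alpha_6, alpha_7} form a chain of 3 nodes with a double edge at one end; the terminal node there is the unique long simple root (C_3). A semisimple Lie algebra decomposes uniquely as the direct sum of simple ideals, one per connected component of its Dynkin diagram, so g ≅ A_6 ⊕ C_3 (dimension 48 + 21 = 69).

A_6 + C_3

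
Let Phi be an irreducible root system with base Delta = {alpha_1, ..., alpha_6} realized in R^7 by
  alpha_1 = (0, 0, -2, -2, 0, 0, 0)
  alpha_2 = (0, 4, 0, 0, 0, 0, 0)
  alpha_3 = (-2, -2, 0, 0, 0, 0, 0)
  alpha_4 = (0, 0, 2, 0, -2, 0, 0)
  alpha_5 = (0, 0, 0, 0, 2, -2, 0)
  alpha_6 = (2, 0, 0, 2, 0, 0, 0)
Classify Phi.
Compute the Cartan integers a_ij = 2(alpha_i, alpha_j)/(alpha_j, alpha_j); the resulting 6x6 Cartan matrix is
[[2, 0, 0, -1, 0, -1], [0, 2, -2, 0, 0, 0], [0, -1, 2, 0, 0, -1], [-1, 0, 0, 2, -1, 0], [0, 0, 0, -1, 2, 0], [-1, 0, -1, 0, 0, 2]].
The roots have two lengths (squared-length ratio 2:1); the short ones are alpha_{1,3,4,5,6}. The associated Dynkin diagram is a chain of 6 nodes with a double edge at one end; the terminal node there is the unique long simple root (C_6), so the type is C_6 (the algebra sp(12)).

C6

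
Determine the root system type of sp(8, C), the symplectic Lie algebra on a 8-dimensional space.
C4

This is sp(8), which has dimension 8(8+1)/2 = 36 and rank 8/2 = 4. In the classification of classical Lie algebras, the symplectic algebra sp(2n) has type C_n; here n = 4, so the Dynkin diagram is a chain of 4 nodes with a double edge at one end; the terminal node there is the unique long simple root (C_4). Hence the type is C_4.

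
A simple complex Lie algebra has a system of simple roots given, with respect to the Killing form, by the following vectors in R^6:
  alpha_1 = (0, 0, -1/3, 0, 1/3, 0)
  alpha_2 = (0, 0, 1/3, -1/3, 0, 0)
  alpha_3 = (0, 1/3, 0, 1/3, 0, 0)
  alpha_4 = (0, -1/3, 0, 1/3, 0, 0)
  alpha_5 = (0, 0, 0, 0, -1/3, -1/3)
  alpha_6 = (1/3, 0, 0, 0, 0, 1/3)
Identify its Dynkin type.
Compute the Cartan integers a_ij = 2(alpha_i, alpha_j)/(alpha_j, alpha_j); the resulting 6x6 Cartan matrix is
[[2, -1, 0, 0, -1, 0], [-1, 2, -1, -1, 0, 0], [0, -1, 2, 0, 0, 0], [0, -1, 0, 2, 0, 0], [-1, 0, 0, 0, 2, -1], [0, 0, 0, 0, -1, 2]].
All simple roots have the same length, so the diagram is simply laced. The associated Dynkin diagram is a chain of 4 nodes with a fork of two nodes at one end (D_6), so the type is D_6 (the algebra so(12)).

D6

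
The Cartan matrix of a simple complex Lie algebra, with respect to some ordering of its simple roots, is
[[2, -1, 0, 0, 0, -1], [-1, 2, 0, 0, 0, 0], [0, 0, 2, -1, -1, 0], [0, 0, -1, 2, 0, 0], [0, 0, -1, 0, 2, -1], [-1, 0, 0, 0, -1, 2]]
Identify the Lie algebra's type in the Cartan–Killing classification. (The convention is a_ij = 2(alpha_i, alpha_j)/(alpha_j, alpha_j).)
type A_6

The matrix has rank 6 with 2's on the diagonal. Reading the off-diagonal entries as Dynkin edges (a single edge where a_ij = a_ji = -1; a double or triple edge where a_ij * a_ji = 2 or 3), the diagram is a chain of 6 nodes with single edges (A_6). One simple-root ordering that puts it in standard form is (alpha_4, alpha_3, alpha_5, alpha_6, alpha_1, alpha_2). So the algebra is type A_6, i.e. sl(7).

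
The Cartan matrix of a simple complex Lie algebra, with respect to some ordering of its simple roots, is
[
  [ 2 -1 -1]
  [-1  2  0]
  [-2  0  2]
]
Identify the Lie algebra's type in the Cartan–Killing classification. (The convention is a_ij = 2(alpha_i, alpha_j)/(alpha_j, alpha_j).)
C_3 (sp(6))

The matrix has rank 3 with 2's on the diagonal. Reading the off-diagonal entries as Dynkin edges (a single edge where a_ij = a_ji = -1; a double or triple edge where a_ij * a_ji = 2 or 3), the diagram is a chain of 3 nodes with a double edge at one end; the terminal node there is the unique long simple root (C_3). One simple-root ordering that puts it in standard form is (alpha_2, alpha_1, alpha_3). So the algebra is type C_3, i.e. sp(6).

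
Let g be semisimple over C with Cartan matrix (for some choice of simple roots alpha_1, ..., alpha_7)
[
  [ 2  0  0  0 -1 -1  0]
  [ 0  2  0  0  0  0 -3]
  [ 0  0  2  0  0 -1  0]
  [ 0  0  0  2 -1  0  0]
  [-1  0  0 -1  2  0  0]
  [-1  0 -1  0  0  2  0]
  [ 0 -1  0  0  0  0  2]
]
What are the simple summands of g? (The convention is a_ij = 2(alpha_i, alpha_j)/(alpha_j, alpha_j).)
A_5 ⊕ G_2

The diagram associated to this matrix has two connected components: the simple roots {alpha_1, alpha_3, alpha_4, alpha_5, alpha_6} form a chain of 5 nodes with single edges (A_5), and {alpha_2, alpha_7} form two nodes joined by a triple edge (G_2). A semisimple Lie algebra decomposes uniquely as the direct sum of simple ideals, one per connected component of its Dynkin diagram, so g ≅ A_5 ⊕ G_2 (dimension 35 + 14 = 49).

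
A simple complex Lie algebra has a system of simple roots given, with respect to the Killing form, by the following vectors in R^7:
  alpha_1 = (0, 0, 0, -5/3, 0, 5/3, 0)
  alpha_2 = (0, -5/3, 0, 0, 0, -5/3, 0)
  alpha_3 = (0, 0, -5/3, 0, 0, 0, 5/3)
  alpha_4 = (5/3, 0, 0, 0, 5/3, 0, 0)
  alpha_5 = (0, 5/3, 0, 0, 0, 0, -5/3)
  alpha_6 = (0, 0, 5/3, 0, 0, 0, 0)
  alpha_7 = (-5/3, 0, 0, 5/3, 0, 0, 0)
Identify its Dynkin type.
B_7

Compute the Cartan integers a_ij = 2(alpha_i, alpha_j)/(alpha_j, alpha_j); the resulting 7x7 Cartan matrix is
[[2, -1, 0, 0, 0, 0, -1], [-1, 2, 0, 0, -1, 0, 0], [0, 0, 2, 0, -1, -2, 0], [0, 0, 0, 2, 0, 0, -1], [0, -1, -1, 0, 2, 0, 0], [0, 0, -1, 0, 0, 2, 0], [-1, 0, 0, -1, 0, 0, 2]].
The roots have two lengths (squared-length ratio 2:1); the short ones are alpha_{6}. The associated Dynkin diagram is a chain of 7 nodes with a double edge at one end; the terminal node there is the unique short simple root (B_7), so the type is B_7 (the algebra so(15)).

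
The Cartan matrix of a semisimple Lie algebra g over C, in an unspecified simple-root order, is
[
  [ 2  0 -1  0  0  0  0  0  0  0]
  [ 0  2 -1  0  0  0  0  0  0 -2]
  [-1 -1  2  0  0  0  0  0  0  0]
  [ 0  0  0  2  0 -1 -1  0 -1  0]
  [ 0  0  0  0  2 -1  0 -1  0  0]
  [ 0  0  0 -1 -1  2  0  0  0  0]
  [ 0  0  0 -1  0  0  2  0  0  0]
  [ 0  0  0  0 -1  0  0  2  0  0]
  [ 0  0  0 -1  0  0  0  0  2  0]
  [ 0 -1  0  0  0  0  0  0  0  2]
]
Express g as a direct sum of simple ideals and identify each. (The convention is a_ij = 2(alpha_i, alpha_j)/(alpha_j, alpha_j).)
The diagram associated to this matrix has two connected components: the simple roots {alpha_1, alpha_2, alpha_3, alpha_10} form a chain of 4 nodes with a double edge at one end; the terminal node there is the unique short simple root (B_4), and {alpha_4, alpha_5, alpha_6, alpha_7, alpha_8, alpha_9} form a chain of 4 nodes with a fork of two nodes at one end (D_6). A semisimple Lie algebra decomposes uniquely as the direct sum of simple ideals, one per connected component of its Dynkin diagram, so g ≅ B_4 ⊕ D_6 (dimension 36 + 66 = 102).

B4 + D6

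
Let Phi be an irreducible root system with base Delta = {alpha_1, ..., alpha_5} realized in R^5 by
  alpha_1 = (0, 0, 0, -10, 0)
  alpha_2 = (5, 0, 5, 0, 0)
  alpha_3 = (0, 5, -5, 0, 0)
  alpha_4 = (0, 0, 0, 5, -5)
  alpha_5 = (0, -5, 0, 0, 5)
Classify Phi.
type C_5

Compute the Cartan integers a_ij = 2(alpha_i, alpha_j)/(alpha_j, alpha_j); the resulting 5x5 Cartan matrix is
[[2, 0, 0, -2, 0], [0, 2, -1, 0, 0], [0, -1, 2, 0, -1], [-1, 0, 0, 2, -1], [0, 0, -1, -1, 2]].
The roots have two lengths (squared-length ratio 2:1); the short ones are alpha_{2,3,4,5}. The associated Dynkin diagram is a chain of 5 nodes with a double edge at one end; the terminal node there is the unique long simple root (C_5), so the type is C_5 (the algebra sp(10)).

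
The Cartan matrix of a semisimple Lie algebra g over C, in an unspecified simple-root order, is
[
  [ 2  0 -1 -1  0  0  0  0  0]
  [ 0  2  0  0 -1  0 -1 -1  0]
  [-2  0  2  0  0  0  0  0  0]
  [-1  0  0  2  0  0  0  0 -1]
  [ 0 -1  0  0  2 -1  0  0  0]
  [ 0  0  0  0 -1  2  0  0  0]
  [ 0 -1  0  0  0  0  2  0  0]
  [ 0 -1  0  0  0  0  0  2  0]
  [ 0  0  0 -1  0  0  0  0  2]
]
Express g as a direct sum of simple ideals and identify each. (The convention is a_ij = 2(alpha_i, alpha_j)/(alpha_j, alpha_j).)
The diagram associated to this matrix has two connected components: the simple roots {alpha_1, alpha_3, alpha_4, alpha_9} form a chain of 4 nodes with a double edge at one end; the terminal node there is the unique long simple root (C_4), and {alpha_2, alpha_5, alpha_6, alpha_7, alpha_8} form a chain of 3 nodes with a fork of two nodes at one end (D_5). A semisimple Lie algebra decomposes uniquely as the direct sum of simple ideals, one per connected component of its Dynkin diagram, so g ≅ C_4 ⊕ D_5 (dimension 36 + 45 = 81).

C_4 + D_5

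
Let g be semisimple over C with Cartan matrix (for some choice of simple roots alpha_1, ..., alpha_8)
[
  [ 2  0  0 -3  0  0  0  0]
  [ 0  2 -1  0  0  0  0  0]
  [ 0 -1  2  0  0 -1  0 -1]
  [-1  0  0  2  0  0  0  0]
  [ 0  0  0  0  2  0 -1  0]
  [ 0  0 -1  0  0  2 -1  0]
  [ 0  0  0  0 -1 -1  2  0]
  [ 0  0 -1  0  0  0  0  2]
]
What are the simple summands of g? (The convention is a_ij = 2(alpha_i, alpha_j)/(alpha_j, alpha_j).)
The diagram associated to this matrix has two connected components: the simple roots {alpha_2, alpha_3, alpha_5, alpha_6, alpha_7, alpha_8} form a chain of 4 nodes with a fork of two nodes at one end (D_6), and {alpha_1, alpha_4} form two nodes joined by a triple edge (G_2). A semisimple Lie algebra decomposes uniquely as the direct sum of simple ideals, one per connected component of its Dynkin diagram, so g ≅ D_6 ⊕ G_2 (dimension 66 + 14 = 80).

type D_6 + type G_2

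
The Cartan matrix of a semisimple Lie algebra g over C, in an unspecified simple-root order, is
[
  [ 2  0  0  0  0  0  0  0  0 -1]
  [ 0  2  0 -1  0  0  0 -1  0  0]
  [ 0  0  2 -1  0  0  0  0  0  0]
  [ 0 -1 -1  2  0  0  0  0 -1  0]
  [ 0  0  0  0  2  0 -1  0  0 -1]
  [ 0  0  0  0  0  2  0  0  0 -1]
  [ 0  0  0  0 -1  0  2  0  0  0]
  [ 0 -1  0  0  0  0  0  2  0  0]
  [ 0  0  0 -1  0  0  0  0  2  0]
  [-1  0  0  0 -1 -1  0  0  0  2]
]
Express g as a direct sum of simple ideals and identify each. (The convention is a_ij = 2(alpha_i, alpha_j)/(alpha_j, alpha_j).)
The diagram associated to this matrix has two connected components: the simple roots {alpha_2, alpha_3, alpha_4, alpha_8, alpha_9} form a chain of 3 nodes with a fork of two nodes at one end (D_5), and {alpha_1, alpha_5, alpha_6, alpha_7, alpha_10} form a chain of 3 nodes with a fork of two nodes at one end (D_5). A semisimple Lie algebra decomposes uniquely as the direct sum of simple ideals, one per connected component of its Dynkin diagram, so g ≅ D_5 ⊕ D_5 (dimension 45 + 45 = 90).

type D_5 + type D_5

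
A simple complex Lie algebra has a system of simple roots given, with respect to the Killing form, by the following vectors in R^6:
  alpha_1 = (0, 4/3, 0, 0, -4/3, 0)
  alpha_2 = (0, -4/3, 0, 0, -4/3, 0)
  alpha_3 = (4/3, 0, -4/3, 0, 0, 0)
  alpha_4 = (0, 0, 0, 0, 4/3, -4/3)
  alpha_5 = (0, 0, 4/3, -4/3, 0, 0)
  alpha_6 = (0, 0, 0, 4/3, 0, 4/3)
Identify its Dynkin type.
D6

Compute the Cartan integers a_ij = 2(alpha_i, alpha_j)/(alpha_j, alpha_j); the resulting 6x6 Cartan matrix is
[[2, 0, 0, -1, 0, 0], [0, 2, 0, -1, 0, 0], [0, 0, 2, 0, -1, 0], [-1, -1, 0, 2, 0, -1], [0, 0, -1, 0, 2, -1], [0, 0, 0, -1, -1, 2]].
All simple roots have the same length, so the diagram is simply laced. The associated Dynkin diagram is a chain of 4 nodes with a fork of two nodes at one end (D_6), so the type is D_6 (the algebra so(12)).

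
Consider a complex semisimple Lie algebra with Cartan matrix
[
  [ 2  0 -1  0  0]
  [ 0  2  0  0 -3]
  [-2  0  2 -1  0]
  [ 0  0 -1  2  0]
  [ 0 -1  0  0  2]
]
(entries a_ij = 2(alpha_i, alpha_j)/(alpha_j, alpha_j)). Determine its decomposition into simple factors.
The diagram associated to this matrix has two connected components: the simple roots {alpha_1, alpha_3, alpha_4} form a chain of 3 nodes with a double edge at one end; the terminal node there is the unique short simple root (B_3), and {alpha_2, alpha_5} form two nodes joined by a triple edge (G_2). A semisimple Lie algebra decomposes uniquely as the direct sum of simple ideals, one per connected component of its Dynkin diagram, so g ≅ B_3 ⊕ G_2 (dimension 21 + 14 = 35).

type B_3 ⊕ type G_2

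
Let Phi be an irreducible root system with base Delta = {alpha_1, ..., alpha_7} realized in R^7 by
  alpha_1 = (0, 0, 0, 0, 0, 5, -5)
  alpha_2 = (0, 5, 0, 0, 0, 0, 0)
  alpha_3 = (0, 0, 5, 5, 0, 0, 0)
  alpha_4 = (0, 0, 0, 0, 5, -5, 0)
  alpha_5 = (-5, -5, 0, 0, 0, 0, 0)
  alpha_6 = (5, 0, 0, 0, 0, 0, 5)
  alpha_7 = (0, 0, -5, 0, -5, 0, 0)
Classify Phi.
B7

Compute the Cartan integers a_ij = 2(alpha_i, alpha_j)/(alpha_j, alpha_j); the resulting 7x7 Cartan matrix is
[[2, 0, 0, -1, 0, -1, 0], [0, 2, 0, 0, -1, 0, 0], [0, 0, 2, 0, 0, 0, -1], [-1, 0, 0, 2, 0, 0, -1], [0, -2, 0, 0, 2, -1, 0], [-1, 0, 0, 0, -1, 2, 0], [0, 0, -1, -1, 0, 0, 2]].
The roots have two lengths (squared-length ratio 2:1); the short ones are alpha_{2}. The associated Dynkin diagram is a chain of 7 nodes with a double edge at one end; the terminal node there is the unique short simple root (B_7), so the type is B_7 (the algebra so(15)).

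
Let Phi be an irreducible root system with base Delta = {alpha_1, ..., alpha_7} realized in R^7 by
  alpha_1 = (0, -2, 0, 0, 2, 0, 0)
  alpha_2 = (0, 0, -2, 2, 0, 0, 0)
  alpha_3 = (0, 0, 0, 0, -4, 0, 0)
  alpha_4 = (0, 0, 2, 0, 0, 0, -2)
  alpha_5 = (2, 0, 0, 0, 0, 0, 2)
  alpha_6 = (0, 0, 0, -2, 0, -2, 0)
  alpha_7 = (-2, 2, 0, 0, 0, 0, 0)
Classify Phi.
C_7 (sp(14))

Compute the Cartan integers a_ij = 2(alpha_i, alpha_j)/(alpha_j, alpha_j); the resulting 7x7 Cartan matrix is
[[2, 0, -1, 0, 0, 0, -1], [0, 2, 0, -1, 0, -1, 0], [-2, 0, 2, 0, 0, 0, 0], [0, -1, 0, 2, -1, 0, 0], [0, 0, 0, -1, 2, 0, -1], [0, -1, 0, 0, 0, 2, 0], [-1, 0, 0, 0, -1, 0, 2]].
The roots have two lengths (squared-length ratio 2:1); the short ones are alpha_{1,2,4,5,6,7}. The associated Dynkin diagram is a chain of 7 nodes with a double edge at one end; the terminal node there is the unique long simple root (C_7), so the type is C_7 (the algebra sp(14)).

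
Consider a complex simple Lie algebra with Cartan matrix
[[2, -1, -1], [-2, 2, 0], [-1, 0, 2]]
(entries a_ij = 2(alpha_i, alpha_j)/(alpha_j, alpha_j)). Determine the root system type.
type C_3

The matrix has rank 3 with 2's on the diagonal. Reading the off-diagonal entries as Dynkin edges (a single edge where a_ij = a_ji = -1; a double or triple edge where a_ij * a_ji = 2 or 3), the diagram is a chain of 3 nodes with a double edge at one end; the terminal node there is the unique long simple root (C_3). One simple-root ordering that puts it in standard form is (alpha_3, alpha_1, alpha_2). So the algebra is type C_3, i.e. sp(6).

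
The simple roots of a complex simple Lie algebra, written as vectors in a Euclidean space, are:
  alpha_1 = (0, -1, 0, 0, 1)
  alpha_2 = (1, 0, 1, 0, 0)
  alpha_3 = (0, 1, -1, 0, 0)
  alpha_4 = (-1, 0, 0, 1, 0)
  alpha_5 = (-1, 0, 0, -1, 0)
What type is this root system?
Compute the Cartan integers a_ij = 2(alpha_i, alpha_j)/(alpha_j, alpha_j); the resulting 5x5 Cartan matrix is
[[2, 0, -1, 0, 0], [0, 2, -1, -1, -1], [-1, -1, 2, 0, 0], [0, -1, 0, 2, 0], [0, -1, 0, 0, 2]].
All simple roots have the same length, so the diagram is simply laced. The associated Dynkin diagram is a chain of 3 nodes with a fork of two nodes at one end (D_5), so the type is D_5 (the algebra so(10)).

type D_5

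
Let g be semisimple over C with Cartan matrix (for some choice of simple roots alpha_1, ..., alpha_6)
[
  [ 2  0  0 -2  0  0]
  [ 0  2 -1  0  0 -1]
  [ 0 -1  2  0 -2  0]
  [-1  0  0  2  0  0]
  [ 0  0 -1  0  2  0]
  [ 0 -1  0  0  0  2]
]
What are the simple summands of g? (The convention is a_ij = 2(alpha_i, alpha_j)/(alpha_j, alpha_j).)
type B_2 + type B_4

The diagram associated to this matrix has two connected components: the simple roots {alpha_1, alpha_4} form a chain of 2 nodes with a double edge at one end; the terminal node there is the unique short simple root (B_2), and {alpha_2, alpha_3, alpha_5, alpha_6} form a chain of 4 nodes with a double edge at one end; the terminal node there is the unique short simple root (B_4). A semisimple Lie algebra decomposes uniquely as the direct sum of simple ideals, one per connected component of its Dynkin diagram, so g ≅ B_2 ⊕ B_4 (dimension 10 + 36 = 46).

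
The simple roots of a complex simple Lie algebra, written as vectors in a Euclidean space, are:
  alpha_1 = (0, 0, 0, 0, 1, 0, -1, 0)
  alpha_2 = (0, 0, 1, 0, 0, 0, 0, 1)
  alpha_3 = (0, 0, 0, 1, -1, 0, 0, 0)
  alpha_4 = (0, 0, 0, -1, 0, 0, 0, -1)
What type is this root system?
Compute the Cartan integers a_ij = 2(alpha_i, alpha_j)/(alpha_j, alpha_j); the resulting 4x4 Cartan matrix is
[[2, 0, -1, 0], [0, 2, 0, -1], [-1, 0, 2, -1], [0, -1, -1, 2]].
All simple roots have the same length, so the diagram is simply laced. The associated Dynkin diagram is a chain of 4 nodes with single edges (A_4), so the type is A_4 (the algebra sl(5)).

A4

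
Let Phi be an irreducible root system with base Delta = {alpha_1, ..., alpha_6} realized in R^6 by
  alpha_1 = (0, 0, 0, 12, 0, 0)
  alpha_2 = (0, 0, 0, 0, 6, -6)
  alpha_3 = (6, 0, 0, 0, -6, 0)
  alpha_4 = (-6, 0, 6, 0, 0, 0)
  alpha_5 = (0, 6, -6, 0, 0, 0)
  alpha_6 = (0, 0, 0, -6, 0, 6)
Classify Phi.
Compute the Cartan integers a_ij = 2(alpha_i, alpha_j)/(alpha_j, alpha_j); the resulting 6x6 Cartan matrix is
[[2, 0, 0, 0, 0, -2], [0, 2, -1, 0, 0, -1], [0, -1, 2, -1, 0, 0], [0, 0, -1, 2, -1, 0], [0, 0, 0, -1, 2, 0], [-1, -1, 0, 0, 0, 2]].
The roots have two lengths (squared-length ratio 2:1); the short ones are alpha_{2,3,4,5,6}. The associated Dynkin diagram is a chain of 6 nodes with a double edge at one end; the terminal node there is the unique long simple root (C_6), so the type is C_6 (the algebra sp(12)).

type C_6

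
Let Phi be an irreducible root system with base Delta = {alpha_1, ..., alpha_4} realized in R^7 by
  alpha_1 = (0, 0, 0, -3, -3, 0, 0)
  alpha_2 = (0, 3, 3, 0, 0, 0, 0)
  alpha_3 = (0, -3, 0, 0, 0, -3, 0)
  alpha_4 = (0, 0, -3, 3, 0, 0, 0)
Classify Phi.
A4

Compute the Cartan integers a_ij = 2(alpha_i, alpha_j)/(alpha_j, alpha_j); the resulting 4x4 Cartan matrix is
[[2, 0, 0, -1], [0, 2, -1, -1], [0, -1, 2, 0], [-1, -1, 0, 2]].
All simple roots have the same length, so the diagram is simply laced. The associated Dynkin diagram is a chain of 4 nodes with single edges (A_4), so the type is A_4 (the algebra sl(5)).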